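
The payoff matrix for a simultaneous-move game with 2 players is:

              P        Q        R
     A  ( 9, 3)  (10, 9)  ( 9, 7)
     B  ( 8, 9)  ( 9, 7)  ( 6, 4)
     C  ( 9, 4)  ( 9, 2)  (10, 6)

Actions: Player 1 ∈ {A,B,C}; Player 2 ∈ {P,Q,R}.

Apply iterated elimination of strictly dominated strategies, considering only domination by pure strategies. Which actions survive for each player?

Survivors P1:{A,C} P2:{Q,R}

P1 drop B (A beats it: P:9>8 Q:10>9 R:9>6)
P2 drop P (R beats it: A:7>3 C:6>4)
P1→{A,C} P2→{Q,R}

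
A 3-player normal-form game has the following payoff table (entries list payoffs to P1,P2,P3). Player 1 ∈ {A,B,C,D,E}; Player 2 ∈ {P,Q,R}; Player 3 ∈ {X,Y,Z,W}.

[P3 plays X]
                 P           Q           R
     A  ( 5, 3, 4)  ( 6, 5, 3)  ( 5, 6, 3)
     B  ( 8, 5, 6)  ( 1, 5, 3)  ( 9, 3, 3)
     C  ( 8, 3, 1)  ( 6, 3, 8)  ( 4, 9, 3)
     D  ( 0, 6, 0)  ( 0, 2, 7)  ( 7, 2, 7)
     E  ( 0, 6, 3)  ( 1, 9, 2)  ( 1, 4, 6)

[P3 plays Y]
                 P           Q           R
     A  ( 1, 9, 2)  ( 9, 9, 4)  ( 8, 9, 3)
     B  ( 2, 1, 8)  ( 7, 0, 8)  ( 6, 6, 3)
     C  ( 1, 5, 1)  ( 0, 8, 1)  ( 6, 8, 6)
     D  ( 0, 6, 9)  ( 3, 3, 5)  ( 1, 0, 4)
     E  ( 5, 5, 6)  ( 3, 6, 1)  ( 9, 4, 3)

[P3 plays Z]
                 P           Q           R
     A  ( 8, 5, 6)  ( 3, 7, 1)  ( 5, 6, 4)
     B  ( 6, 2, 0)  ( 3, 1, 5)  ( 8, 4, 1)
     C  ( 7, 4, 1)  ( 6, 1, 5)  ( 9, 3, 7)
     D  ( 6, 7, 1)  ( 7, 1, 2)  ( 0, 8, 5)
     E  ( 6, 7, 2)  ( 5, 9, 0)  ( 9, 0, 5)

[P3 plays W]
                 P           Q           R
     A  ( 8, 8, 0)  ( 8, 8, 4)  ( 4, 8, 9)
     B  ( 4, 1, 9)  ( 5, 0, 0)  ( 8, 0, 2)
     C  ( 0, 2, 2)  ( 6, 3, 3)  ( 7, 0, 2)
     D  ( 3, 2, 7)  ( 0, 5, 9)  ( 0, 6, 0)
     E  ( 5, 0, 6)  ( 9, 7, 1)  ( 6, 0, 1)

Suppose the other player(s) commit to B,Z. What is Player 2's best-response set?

u_2(P vs B,Z) = 2
u_2(Q vs B,Z) = 1
u_2(R vs B,Z) = 4
max payoff 4 at {R}

argmax u_2 = {R}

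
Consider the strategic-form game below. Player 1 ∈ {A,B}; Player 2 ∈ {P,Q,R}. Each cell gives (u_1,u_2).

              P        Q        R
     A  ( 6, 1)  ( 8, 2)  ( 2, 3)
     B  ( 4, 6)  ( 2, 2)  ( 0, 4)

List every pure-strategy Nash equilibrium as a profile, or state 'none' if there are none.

NE set: (A,R)

(A,P): not NE [P2→R gives 3>1]
(A,Q): not NE [P2→R gives 3>2]
(A,R): NE
(B,P): not NE [P1→A gives 6>4]
(B,Q): not NE [P1→A gives 8>2; P2→P gives 6>2]
(B,R): not NE [P1→A gives 2>0; P2→P gives 6>4]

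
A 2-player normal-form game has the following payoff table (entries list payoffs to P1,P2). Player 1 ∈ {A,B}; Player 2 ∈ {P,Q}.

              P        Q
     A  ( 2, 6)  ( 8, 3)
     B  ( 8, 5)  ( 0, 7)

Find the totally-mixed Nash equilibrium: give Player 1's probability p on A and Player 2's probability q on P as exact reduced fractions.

(p,q) = (2/5, 4/7)

P1 indiff ⇒ q·2+(1-q)·8 = q·8+(1-q)·0 ⇒ q(-6) = (1-q)(-8) ⇒ q = 4/7
P2 indiff ⇒ p·6+(1-p)·5 = p·3+(1-p)·7 ⇒ p(3) = (1-p)(2) ⇒ p = 2/5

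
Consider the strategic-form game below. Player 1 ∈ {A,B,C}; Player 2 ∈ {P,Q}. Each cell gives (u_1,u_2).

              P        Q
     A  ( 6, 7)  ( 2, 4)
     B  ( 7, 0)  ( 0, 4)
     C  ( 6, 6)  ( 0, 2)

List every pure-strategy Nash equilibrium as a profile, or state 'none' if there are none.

(A,P): not NE [P1→B gives 7>6]
(A,Q): not NE [P2→P gives 7>4]
(B,P): not NE [P2→Q gives 4>0]
(B,Q): not NE [P1→A gives 2>0]
(C,P): not NE [P1→B gives 7>6]
(C,Q): not NE [P1→A gives 2>0; P2→P gives 6>2]

No pure NE.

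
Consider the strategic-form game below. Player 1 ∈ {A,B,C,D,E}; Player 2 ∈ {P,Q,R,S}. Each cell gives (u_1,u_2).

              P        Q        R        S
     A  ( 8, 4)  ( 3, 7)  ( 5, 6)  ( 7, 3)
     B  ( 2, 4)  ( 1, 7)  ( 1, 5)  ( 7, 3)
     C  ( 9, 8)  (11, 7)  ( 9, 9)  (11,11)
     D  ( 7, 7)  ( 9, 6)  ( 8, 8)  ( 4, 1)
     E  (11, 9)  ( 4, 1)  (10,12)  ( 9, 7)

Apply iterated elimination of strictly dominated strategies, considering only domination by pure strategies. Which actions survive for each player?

P1 drop A (C beats it: P:9>8 Q:11>3 R:9>5 S:11>7)
P1 drop B (C beats it: P:9>2 Q:11>1 R:9>1 S:11>7)
P1 drop D (C beats it: P:9>7 Q:11>9 R:9>8 S:11>4)
P2 drop P (R beats it: C:9>8 E:12>9)
P2 drop Q (R beats it: C:9>7 E:12>1)
P1→{C,E} P2→{R,S}

Remaining: P1:{C,E} P2:{R,S}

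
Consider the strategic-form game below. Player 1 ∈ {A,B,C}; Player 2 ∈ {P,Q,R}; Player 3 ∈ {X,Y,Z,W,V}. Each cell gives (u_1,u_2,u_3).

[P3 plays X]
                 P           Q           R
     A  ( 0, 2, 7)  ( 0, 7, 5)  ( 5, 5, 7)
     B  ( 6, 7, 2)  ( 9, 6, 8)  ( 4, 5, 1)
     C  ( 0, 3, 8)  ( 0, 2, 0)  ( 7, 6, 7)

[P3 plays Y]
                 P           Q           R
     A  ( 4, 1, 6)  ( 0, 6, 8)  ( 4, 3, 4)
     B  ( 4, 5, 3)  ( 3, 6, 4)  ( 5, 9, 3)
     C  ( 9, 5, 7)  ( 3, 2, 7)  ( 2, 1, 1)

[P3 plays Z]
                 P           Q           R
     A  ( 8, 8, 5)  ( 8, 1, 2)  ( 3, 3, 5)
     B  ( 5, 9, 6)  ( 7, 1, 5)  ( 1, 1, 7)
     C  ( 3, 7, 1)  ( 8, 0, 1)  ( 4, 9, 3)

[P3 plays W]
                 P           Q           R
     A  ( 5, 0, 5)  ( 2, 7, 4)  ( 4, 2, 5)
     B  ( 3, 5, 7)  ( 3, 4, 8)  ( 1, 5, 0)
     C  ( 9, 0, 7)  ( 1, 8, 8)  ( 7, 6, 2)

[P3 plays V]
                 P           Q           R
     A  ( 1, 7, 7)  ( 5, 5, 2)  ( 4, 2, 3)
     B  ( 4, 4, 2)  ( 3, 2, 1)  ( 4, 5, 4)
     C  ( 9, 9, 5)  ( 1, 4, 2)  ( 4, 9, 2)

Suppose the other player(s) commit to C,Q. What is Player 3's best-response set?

P3 best: {W}

u_3(X vs C,Q) = 0
u_3(Y vs C,Q) = 7
u_3(Z vs C,Q) = 1
u_3(W vs C,Q) = 8
u_3(V vs C,Q) = 2
max payoff 8 at {W}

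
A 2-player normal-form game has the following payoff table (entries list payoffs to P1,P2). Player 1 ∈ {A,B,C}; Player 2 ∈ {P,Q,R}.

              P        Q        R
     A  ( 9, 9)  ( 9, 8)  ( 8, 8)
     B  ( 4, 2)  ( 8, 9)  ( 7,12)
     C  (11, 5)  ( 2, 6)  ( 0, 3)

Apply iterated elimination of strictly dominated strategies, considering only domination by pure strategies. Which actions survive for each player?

P1 drop B (A beats it: P:9>4 Q:9>8 R:8>7)
P2 drop R (P beats it: A:9>8 C:5>3)
P1→{A,C} P2→{P,Q}

Remaining: P1:{A,C} P2:{P,Q}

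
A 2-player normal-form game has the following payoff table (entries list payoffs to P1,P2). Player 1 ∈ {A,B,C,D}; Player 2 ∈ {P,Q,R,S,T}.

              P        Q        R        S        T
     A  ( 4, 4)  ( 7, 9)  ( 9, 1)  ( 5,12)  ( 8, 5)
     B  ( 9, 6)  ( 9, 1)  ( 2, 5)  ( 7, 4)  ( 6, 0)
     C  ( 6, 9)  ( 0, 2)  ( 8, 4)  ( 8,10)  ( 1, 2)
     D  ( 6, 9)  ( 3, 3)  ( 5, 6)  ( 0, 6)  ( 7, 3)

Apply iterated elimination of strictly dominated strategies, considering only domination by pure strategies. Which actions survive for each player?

P2 drop Q (S beats it: A:12>9 B:4>1 C:10>2 D:6>3)
P2 drop R (P beats it: A:4>1 B:6>5 C:9>4 D:9>6)
P2 drop T (S beats it: A:12>5 B:4>0 C:10>2 D:6>3)
P1 drop A (B beats it: P:9>4 S:7>5)
P1 drop D (B beats it: P:9>6 S:7>0)
P1→{B,C} P2→{P,S}

Remaining: P1:{B,C} P2:{P,S}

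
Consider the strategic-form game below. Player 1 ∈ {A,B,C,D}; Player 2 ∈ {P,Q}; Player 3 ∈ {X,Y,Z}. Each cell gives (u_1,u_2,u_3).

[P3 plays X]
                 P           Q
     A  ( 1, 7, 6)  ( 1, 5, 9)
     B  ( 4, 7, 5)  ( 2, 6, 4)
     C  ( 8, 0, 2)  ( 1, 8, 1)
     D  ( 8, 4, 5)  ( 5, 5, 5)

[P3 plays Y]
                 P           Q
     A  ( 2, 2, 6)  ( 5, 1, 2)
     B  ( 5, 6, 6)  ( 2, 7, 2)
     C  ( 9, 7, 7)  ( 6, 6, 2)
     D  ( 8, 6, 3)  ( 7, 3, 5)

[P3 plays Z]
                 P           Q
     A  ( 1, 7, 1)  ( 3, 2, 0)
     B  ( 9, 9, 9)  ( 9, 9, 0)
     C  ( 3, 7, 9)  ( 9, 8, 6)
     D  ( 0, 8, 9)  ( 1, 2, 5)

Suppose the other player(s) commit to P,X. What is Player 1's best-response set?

BR_1 = {C,D}

u_1(A vs P,X) = 1
u_1(B vs P,X) = 4
u_1(C vs P,X) = 8
u_1(D vs P,X) = 8
max payoff 8 at {C,D}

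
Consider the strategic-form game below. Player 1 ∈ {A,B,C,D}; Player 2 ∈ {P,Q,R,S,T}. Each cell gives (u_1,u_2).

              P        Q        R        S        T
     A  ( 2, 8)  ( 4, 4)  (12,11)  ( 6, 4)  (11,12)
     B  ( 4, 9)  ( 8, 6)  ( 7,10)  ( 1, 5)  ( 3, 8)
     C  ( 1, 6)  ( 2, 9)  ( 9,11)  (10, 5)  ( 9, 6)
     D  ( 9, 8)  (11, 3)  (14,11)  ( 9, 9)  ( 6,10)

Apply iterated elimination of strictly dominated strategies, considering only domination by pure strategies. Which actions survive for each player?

P1 drop B (D beats it: P:9>4 Q:11>8 R:14>7 S:9>1 T:6>3)
P2 drop P (R beats it: A:11>8 C:11>6 D:11>8)
P2 drop Q (R beats it: A:11>4 C:11>9 D:11>3)
P2 drop S (R beats it: A:11>4 C:11>5 D:11>9)
P1 drop C (A beats it: R:12>9 T:11>9)
P1→{A,D} P2→{R,T}

IESDS → P1:{A,D} P2:{R,T}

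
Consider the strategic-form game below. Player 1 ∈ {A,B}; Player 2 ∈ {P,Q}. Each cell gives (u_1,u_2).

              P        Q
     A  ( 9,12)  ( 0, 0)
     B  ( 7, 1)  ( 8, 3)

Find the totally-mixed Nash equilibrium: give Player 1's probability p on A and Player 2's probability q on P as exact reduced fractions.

P1 indiff ⇒ q·9+(1-q)·0 = q·7+(1-q)·8 ⇒ q(2) = (1-q)(8) ⇒ q = 4/5
P2 indiff ⇒ p·12+(1-p)·1 = p·0+(1-p)·3 ⇒ p(12) = (1-p)(2) ⇒ p = 1/7

(p,q) = (1/7, 4/5)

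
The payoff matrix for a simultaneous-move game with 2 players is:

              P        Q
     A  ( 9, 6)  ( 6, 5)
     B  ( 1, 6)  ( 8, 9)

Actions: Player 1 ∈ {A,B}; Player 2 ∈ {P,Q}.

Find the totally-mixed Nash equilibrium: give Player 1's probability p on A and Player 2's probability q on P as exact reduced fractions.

P1 mixes 3/4 on A; P2 mixes 1/5 on P

P1 indiff ⇒ q·9+(1-q)·6 = q·1+(1-q)·8 ⇒ q(8) = (1-q)(2) ⇒ q = 1/5
P2 indiff ⇒ p·6+(1-p)·6 = p·5+(1-p)·9 ⇒ p(1) = (1-p)(3) ⇒ p = 3/4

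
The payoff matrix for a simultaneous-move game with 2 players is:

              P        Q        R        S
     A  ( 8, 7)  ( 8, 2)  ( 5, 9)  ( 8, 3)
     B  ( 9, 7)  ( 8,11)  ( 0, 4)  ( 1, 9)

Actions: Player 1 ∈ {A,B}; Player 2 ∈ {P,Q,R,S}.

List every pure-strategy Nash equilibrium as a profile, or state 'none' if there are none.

Nash profiles: (A,R), (B,Q)

(A,P): not NE [P1→B gives 9>8; P2→R gives 9>7]
(A,Q): not NE [P2→R gives 9>2]
(A,R): NE
(A,S): not NE [P2→R gives 9>3]
(B,P): not NE [P2→Q gives 11>7]
(B,Q): NE
(B,R): not NE [P1→A gives 5>0; P2→Q gives 11>4]
(B,S): not NE [P1→A gives 8>1; P2→Q gives 11>9]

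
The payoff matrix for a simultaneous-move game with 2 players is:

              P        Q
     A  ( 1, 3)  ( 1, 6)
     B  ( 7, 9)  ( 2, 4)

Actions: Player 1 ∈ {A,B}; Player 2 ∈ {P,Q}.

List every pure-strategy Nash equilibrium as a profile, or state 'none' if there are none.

PSNE = {(B,P)}

(A,P): not NE [P1→B gives 7>1; P2→Q gives 6>3]
(A,Q): not NE [P1→B gives 2>1]
(B,P): NE
(B,Q): not NE [P2→P gives 9>4]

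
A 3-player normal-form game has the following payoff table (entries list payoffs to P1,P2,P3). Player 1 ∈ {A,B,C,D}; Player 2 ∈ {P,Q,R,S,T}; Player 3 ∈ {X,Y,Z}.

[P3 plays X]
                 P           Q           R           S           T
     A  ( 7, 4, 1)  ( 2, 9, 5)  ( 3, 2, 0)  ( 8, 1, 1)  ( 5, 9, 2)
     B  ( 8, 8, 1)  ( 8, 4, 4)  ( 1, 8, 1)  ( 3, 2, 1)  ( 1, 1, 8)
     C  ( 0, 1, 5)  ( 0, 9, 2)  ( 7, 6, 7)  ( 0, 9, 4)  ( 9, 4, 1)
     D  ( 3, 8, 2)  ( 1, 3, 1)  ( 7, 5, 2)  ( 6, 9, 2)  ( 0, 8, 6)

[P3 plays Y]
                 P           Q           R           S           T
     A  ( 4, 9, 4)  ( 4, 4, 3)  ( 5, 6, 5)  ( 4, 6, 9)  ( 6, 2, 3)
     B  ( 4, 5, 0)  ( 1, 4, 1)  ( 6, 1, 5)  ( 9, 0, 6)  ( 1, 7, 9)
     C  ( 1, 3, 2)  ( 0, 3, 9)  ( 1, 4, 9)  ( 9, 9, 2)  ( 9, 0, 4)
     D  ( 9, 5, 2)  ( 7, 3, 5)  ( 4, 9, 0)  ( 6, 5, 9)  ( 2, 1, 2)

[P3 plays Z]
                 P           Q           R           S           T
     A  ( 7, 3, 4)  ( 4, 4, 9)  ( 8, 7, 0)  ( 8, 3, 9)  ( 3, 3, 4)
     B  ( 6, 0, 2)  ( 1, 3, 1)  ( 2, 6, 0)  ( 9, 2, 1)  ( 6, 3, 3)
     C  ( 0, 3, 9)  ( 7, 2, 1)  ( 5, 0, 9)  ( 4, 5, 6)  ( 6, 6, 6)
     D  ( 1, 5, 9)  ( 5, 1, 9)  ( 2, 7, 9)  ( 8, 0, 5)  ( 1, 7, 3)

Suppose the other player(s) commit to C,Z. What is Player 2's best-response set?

BR_2 = {T}

u_2(P vs C,Z) = 3
u_2(Q vs C,Z) = 2
u_2(R vs C,Z) = 0
u_2(S vs C,Z) = 5
u_2(T vs C,Z) = 6
max payoff 6 at {T}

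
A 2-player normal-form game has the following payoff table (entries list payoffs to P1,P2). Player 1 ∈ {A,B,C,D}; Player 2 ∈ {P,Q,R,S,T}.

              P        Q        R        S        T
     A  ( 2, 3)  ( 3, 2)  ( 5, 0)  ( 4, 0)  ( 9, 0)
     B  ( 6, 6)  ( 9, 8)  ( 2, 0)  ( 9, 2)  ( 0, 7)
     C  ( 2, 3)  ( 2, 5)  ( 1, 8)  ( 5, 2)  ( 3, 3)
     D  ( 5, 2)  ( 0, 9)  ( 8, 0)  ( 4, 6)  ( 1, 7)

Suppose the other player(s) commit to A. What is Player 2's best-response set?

BR_2 = {P}

u_2(P vs A) = 3
u_2(Q vs A) = 2
u_2(R vs A) = 0
u_2(S vs A) = 0
u_2(T vs A) = 0
max payoff 3 at {P}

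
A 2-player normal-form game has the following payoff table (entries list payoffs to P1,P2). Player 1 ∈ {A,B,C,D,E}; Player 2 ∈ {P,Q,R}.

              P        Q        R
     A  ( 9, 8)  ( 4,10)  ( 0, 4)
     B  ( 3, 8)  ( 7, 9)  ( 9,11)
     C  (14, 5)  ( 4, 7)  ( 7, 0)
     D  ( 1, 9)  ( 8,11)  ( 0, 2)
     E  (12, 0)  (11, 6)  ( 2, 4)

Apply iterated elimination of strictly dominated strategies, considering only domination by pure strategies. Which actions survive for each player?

IESDS → P1:{B,E} P2:{Q,R}

P1 drop A (E beats it: P:12>9 Q:11>4 R:2>0)
P1 drop D (E beats it: P:12>1 Q:11>8 R:2>0)
P2 drop P (Q beats it: B:9>8 C:7>5 E:6>0)
P1 drop C (B beats it: Q:7>4 R:9>7)
P1→{B,E} P2→{Q,R}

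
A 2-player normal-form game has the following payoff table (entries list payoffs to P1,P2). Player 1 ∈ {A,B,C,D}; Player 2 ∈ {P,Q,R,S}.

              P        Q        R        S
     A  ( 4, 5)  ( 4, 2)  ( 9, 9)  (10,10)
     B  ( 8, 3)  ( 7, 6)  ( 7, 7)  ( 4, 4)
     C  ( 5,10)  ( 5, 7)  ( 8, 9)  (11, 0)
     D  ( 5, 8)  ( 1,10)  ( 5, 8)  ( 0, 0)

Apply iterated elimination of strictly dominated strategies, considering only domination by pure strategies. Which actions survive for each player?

Remaining: P1:{A,B,C} P2:{P,R,S}

P1 drop D (B beats it: P:8>5 Q:7>1 R:7>5 S:4>0)
P2 drop Q (R beats it: A:9>2 B:7>6 C:9>7)
P1→{A,B,C} P2→{P,R,S}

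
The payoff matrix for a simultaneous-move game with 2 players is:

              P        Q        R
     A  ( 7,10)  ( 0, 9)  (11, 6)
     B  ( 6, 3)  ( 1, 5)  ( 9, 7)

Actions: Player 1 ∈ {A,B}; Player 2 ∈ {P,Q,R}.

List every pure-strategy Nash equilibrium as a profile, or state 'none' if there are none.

(A,P): NE
(A,Q): not NE [P1→B gives 1>0; P2→P gives 10>9]
(A,R): not NE [P2→P gives 10>6]
(B,P): not NE [P1→A gives 7>6; P2→R gives 7>3]
(B,Q): not NE [P2→R gives 7>5]
(B,R): not NE [P1→A gives 11>9]

Nash profiles: (A,P)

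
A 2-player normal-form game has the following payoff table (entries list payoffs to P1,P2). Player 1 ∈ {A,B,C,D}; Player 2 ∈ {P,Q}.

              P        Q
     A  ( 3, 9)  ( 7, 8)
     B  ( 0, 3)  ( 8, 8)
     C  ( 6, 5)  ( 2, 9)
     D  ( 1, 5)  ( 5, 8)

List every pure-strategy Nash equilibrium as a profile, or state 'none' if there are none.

PSNE = {(B,Q)}

(A,P): not NE [P1→C gives 6>3]
(A,Q): not NE [P1→B gives 8>7; P2→P gives 9>8]
(B,P): not NE [P1→C gives 6>0; P2→Q gives 8>3]
(B,Q): NE
(C,P): not NE [P2→Q gives 9>5]
(C,Q): not NE [P1→B gives 8>2]
(D,P): not NE [P1→C gives 6>1; P2→Q gives 8>5]
(D,Q): not NE [P1→B gives 8>5]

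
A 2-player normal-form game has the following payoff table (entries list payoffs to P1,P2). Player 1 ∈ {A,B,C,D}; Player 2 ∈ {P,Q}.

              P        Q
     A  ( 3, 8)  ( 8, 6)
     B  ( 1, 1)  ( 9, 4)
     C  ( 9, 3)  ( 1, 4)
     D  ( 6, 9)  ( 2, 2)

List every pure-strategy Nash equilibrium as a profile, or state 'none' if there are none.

Nash profiles: (B,Q)

(A,P): not NE [P1→C gives 9>3]
(A,Q): not NE [P1→B gives 9>8; P2→P gives 8>6]
(B,P): not NE [P1→C gives 9>1; P2→Q gives 4>1]
(B,Q): NE
(C,P): not NE [P2→Q gives 4>3]
(C,Q): not NE [P1→B gives 9>1]
(D,P): not NE [P1→C gives 9>6]
(D,Q): not NE [P1→B gives 9>2; P2→P gives 9>2]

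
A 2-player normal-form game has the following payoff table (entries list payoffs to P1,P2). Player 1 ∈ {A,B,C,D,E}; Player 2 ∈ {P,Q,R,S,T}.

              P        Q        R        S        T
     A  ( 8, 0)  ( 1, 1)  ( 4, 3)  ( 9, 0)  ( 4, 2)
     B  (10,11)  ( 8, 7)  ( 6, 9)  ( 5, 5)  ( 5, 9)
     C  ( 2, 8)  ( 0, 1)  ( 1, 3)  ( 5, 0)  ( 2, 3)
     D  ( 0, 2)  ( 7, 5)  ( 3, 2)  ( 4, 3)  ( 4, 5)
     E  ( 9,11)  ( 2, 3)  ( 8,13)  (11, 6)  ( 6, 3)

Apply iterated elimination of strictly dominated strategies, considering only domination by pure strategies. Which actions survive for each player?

P1 drop A (E beats it: P:9>8 Q:2>1 R:8>4 S:11>9 T:6>4)
P1 drop C (E beats it: P:9>2 Q:2>0 R:8>1 S:11>5 T:6>2)
P1 drop D (B beats it: P:10>0 Q:8>7 R:6>3 S:5>4 T:5>4)
P2 drop Q (P beats it: B:11>7 E:11>3)
P2 drop S (P beats it: B:11>5 E:11>6)
P2 drop T (P beats it: B:11>9 E:11>3)
P1→{B,E} P2→{P,R}

Remaining: P1:{B,E} P2:{P,R}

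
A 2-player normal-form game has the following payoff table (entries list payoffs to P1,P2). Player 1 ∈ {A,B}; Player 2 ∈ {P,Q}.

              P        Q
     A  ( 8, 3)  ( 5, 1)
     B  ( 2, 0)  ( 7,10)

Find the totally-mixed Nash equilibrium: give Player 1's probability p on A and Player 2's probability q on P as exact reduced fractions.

(p,q) = (5/6, 1/4)

P1 indiff ⇒ q·8+(1-q)·5 = q·2+(1-q)·7 ⇒ q(6) = (1-q)(2) ⇒ q = 1/4
P2 indiff ⇒ p·3+(1-p)·0 = p·1+(1-p)·10 ⇒ p(2) = (1-p)(10) ⇒ p = 5/6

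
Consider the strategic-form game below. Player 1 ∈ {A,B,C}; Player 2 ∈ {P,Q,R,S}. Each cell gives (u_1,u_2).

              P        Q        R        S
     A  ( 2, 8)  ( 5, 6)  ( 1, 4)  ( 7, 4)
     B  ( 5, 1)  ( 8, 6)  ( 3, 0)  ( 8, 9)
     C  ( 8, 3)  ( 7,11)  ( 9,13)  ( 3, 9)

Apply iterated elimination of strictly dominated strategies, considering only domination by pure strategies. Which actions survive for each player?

P1 drop A (B beats it: P:5>2 Q:8>5 R:3>1 S:8>7)
P2 drop P (Q beats it: B:6>1 C:11>3)
P1→{B,C} P2→{Q,R,S}

Survivors P1:{B,C} P2:{Q,R,S}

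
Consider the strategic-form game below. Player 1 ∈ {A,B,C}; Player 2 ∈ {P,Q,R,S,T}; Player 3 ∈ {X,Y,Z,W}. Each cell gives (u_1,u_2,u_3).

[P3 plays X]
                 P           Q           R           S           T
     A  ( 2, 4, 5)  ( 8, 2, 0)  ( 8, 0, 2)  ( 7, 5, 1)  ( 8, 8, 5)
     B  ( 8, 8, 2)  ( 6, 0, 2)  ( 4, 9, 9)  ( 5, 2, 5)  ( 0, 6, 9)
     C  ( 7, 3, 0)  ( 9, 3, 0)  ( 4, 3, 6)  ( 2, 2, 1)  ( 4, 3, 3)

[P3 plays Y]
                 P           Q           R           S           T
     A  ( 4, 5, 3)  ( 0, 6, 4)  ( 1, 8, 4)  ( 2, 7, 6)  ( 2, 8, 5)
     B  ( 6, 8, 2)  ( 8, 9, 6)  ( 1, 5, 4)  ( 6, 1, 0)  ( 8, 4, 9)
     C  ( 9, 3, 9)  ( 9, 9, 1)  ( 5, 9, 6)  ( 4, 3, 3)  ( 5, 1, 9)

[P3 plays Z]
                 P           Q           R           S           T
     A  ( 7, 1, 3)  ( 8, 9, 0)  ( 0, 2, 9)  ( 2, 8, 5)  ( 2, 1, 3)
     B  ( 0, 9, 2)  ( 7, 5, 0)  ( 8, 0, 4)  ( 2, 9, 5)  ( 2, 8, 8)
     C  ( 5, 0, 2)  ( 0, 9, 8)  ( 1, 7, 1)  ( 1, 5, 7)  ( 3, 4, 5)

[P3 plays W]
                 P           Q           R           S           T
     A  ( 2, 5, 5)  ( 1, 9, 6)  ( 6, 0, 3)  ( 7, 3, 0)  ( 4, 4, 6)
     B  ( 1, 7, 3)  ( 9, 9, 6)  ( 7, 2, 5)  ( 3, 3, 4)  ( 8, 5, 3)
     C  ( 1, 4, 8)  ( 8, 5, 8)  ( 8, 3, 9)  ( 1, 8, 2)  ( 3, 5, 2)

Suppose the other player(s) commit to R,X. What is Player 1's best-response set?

u_1(A vs R,X) = 8
u_1(B vs R,X) = 4
u_1(C vs R,X) = 4
max payoff 8 at {A}

BR_1 = {A}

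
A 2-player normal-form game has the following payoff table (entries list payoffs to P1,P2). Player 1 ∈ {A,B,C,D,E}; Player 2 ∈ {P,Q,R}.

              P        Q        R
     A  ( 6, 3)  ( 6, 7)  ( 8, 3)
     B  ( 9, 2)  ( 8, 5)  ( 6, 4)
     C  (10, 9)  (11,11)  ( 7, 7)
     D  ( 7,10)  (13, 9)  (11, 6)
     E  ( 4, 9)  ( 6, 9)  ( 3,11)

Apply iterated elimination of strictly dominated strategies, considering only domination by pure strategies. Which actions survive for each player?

P1 drop A (D beats it: P:7>6 Q:13>6 R:11>8)
P1 drop B (C beats it: P:10>9 Q:11>8 R:7>6)
P1 drop E (C beats it: P:10>4 Q:11>6 R:7>3)
P2 drop R (P beats it: C:9>7 D:10>6)
P1→{C,D} P2→{P,Q}

Survivors P1:{C,D} P2:{P,Q}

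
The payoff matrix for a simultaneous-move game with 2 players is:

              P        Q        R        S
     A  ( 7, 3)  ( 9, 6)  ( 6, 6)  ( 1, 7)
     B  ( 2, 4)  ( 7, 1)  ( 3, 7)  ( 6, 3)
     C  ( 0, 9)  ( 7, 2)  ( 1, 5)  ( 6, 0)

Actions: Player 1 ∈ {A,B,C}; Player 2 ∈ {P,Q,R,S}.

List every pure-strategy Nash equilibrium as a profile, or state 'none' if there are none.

PSNE: ∅

(A,P): not NE [P2→S gives 7>3]
(A,Q): not NE [P2→S gives 7>6]
(A,R): not NE [P2→S gives 7>6]
(A,S): not NE [P1→C gives 6>1]
(B,P): not NE [P1→A gives 7>2; P2→R gives 7>4]
(B,Q): not NE [P1→A gives 9>7; P2→R gives 7>1]
(B,R): not NE [P1→A gives 6>3]
(B,S): not NE [P2→R gives 7>3]
(C,P): not NE [P1→A gives 7>0]
(C,Q): not NE [P1→A gives 9>7; P2→P gives 9>2]
(C,R): not NE [P1→A gives 6>1; P2→P gives 9>5]
(C,S): not NE [P2→P gives 9>0]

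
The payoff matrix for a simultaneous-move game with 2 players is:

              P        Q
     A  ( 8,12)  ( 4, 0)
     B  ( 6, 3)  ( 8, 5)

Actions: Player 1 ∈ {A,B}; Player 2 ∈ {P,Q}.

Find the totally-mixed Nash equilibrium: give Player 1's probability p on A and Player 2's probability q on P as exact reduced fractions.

(p,q) = (1/7, 2/3)

P1 indiff ⇒ q·8+(1-q)·4 = q·6+(1-q)·8 ⇒ q(2) = (1-q)(4) ⇒ q = 2/3
P2 indiff ⇒ p·12+(1-p)·3 = p·0+(1-p)·5 ⇒ p(12) = (1-p)(2) ⇒ p = 1/7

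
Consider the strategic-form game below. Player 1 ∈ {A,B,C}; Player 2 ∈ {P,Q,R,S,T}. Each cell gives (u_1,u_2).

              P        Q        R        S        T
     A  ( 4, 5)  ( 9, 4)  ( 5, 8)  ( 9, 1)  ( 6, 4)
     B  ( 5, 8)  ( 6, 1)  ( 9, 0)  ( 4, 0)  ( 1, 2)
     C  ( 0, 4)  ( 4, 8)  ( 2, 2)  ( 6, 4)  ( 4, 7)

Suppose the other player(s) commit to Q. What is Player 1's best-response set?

u_1(A vs Q) = 9
u_1(B vs Q) = 6
u_1(C vs Q) = 4
max payoff 9 at {A}

P1 best: {A}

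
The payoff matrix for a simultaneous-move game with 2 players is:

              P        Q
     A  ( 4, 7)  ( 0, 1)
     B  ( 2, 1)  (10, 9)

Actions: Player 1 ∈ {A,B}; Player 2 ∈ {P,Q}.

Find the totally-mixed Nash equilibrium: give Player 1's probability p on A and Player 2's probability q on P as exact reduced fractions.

P1 indiff ⇒ q·4+(1-q)·0 = q·2+(1-q)·10 ⇒ q(2) = (1-q)(10) ⇒ q = 5/6
P2 indiff ⇒ p·7+(1-p)·1 = p·1+(1-p)·9 ⇒ p(6) = (1-p)(8) ⇒ p = 4/7

(p,q) = (4/7, 5/6)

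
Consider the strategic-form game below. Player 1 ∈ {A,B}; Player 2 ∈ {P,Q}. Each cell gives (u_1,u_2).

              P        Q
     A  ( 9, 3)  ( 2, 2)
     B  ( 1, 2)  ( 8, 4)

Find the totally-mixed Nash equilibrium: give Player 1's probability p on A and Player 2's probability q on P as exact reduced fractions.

p=2/3, q=3/7

P1 indiff ⇒ q·9+(1-q)·2 = q·1+(1-q)·8 ⇒ q(8) = (1-q)(6) ⇒ q = 3/7
P2 indiff ⇒ p·3+(1-p)·2 = p·2+(1-p)·4 ⇒ p(1) = (1-p)(2) ⇒ p = 2/3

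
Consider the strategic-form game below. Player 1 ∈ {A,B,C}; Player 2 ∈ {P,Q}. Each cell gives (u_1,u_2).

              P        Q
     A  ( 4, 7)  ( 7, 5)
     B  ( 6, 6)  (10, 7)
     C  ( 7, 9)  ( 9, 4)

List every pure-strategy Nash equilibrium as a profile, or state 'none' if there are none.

PSNE = {(B,Q), (C,P)}

(A,P): not NE [P1→C gives 7>4]
(A,Q): not NE [P1→B gives 10>7; P2→P gives 7>5]
(B,P): not NE [P1→C gives 7>6; P2→Q gives 7>6]
(B,Q): NE
(C,P): NE
(C,Q): not NE [P1→B gives 10>9; P2→P gives 9>4]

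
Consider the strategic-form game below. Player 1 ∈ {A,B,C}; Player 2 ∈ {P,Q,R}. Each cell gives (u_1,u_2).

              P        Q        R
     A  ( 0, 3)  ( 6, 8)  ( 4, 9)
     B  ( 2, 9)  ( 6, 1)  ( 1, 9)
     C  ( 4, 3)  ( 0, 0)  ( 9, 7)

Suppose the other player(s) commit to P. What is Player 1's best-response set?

argmax u_1 = {C}

u_1(A vs P) = 0
u_1(B vs P) = 2
u_1(C vs P) = 4
max payoff 4 at {C}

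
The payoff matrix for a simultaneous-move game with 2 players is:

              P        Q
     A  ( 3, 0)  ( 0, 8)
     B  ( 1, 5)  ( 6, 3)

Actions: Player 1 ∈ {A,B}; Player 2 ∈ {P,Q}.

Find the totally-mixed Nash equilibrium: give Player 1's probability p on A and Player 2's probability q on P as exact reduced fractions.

P1 indiff ⇒ q·3+(1-q)·0 = q·1+(1-q)·6 ⇒ q(2) = (1-q)(6) ⇒ q = 3/4
P2 indiff ⇒ p·0+(1-p)·5 = p·8+(1-p)·3 ⇒ p(-8) = (1-p)(-2) ⇒ p = 1/5

(p,q) = (1/5, 3/4)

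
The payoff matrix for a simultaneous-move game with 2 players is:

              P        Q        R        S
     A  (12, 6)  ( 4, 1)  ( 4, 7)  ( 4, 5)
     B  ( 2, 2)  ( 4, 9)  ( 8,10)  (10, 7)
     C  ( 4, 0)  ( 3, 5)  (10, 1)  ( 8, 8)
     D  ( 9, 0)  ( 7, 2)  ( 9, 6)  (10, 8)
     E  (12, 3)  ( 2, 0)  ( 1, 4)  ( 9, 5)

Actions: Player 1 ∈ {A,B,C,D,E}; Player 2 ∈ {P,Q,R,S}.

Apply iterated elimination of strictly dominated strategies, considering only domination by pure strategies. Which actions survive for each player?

Remaining: P1:{B,C,D} P2:{Q,R,S}

P2 drop P (R beats it: A:7>6 B:10>2 C:1>0 D:6>0 E:4>3)
P1 drop A (D beats it: Q:7>4 R:9>4 S:10>4)
P1 drop E (B beats it: Q:4>2 R:8>1 S:10>9)
P1→{B,C,D} P2→{Q,R,S}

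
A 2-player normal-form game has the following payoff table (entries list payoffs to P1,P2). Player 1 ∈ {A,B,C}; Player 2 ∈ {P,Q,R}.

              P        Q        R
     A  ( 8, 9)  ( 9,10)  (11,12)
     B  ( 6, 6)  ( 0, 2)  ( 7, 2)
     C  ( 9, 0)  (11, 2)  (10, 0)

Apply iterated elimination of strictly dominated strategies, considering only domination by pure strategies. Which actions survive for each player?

P1 drop B (A beats it: P:8>6 Q:9>0 R:11>7)
P2 drop P (Q beats it: A:10>9 C:2>0)
P1→{A,C} P2→{Q,R}

Remaining: P1:{A,C} P2:{Q,R}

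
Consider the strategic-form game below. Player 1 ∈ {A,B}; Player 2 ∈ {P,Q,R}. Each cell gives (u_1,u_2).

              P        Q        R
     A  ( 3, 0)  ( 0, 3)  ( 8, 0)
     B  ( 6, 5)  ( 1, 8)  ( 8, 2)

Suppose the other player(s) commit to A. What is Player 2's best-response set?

u_2(P vs A) = 0
u_2(Q vs A) = 3
u_2(R vs A) = 0
max payoff 3 at {Q}

argmax u_2 = {Q}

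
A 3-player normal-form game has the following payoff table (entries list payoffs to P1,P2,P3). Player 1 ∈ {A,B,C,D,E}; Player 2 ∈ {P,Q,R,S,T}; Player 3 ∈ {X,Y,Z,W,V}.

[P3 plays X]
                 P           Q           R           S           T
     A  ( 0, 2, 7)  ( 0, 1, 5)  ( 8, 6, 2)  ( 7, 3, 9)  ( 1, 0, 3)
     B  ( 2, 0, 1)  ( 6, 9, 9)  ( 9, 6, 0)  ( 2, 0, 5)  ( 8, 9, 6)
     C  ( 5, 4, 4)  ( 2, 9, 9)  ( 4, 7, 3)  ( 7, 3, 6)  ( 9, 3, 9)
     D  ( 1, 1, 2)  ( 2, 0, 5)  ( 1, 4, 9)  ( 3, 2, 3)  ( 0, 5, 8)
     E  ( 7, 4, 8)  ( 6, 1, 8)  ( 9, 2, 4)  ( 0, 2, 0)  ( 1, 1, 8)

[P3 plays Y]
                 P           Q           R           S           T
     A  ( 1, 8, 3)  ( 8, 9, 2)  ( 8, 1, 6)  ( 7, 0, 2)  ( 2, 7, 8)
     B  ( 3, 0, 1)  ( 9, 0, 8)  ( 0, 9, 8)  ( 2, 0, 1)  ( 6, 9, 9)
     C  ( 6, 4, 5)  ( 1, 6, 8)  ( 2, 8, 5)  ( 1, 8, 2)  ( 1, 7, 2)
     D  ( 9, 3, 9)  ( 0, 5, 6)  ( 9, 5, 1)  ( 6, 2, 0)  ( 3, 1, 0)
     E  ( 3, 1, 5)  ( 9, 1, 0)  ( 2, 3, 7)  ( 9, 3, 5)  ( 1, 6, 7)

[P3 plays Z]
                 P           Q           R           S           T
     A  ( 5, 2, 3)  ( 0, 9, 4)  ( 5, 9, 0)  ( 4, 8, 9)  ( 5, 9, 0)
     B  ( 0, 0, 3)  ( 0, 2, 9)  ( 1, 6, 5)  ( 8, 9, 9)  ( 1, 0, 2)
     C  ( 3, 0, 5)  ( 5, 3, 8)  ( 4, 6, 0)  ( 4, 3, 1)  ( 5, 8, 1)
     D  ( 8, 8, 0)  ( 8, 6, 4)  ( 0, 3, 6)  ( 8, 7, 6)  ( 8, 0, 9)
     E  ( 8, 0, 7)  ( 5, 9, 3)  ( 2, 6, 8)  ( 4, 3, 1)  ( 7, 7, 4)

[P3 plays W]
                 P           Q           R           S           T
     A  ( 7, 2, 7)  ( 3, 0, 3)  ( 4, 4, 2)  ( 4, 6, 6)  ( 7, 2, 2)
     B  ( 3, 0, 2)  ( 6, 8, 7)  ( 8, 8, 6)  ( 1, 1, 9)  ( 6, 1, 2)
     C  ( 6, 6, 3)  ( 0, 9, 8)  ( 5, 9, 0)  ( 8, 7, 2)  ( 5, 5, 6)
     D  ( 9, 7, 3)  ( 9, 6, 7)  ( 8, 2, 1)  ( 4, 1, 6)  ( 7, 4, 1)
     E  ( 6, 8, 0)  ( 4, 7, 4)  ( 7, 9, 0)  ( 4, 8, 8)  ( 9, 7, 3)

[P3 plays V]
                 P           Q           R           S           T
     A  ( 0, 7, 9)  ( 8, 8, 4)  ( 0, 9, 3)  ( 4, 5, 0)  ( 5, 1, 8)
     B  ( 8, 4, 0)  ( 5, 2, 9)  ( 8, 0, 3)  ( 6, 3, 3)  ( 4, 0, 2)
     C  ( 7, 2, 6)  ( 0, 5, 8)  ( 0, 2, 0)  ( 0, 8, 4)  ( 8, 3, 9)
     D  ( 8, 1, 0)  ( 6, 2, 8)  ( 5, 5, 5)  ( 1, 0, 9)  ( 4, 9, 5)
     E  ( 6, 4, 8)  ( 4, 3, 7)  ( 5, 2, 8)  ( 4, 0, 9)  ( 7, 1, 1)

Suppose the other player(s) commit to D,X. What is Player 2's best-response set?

P2 best: {T}

u_2(P vs D,X) = 1
u_2(Q vs D,X) = 0
u_2(R vs D,X) = 4
u_2(S vs D,X) = 2
u_2(T vs D,X) = 5
max payoff 5 at {T}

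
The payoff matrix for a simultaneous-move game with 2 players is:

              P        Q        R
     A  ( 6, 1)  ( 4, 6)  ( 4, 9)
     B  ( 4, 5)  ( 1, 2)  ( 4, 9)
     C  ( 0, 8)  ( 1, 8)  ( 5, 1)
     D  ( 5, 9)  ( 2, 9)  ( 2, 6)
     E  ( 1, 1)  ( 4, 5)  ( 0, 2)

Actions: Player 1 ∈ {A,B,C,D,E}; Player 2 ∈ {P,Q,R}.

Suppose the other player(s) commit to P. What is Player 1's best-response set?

u_1(A vs P) = 6
u_1(B vs P) = 4
u_1(C vs P) = 0
u_1(D vs P) = 5
u_1(E vs P) = 1
max payoff 6 at {A}

BR_1 = {A}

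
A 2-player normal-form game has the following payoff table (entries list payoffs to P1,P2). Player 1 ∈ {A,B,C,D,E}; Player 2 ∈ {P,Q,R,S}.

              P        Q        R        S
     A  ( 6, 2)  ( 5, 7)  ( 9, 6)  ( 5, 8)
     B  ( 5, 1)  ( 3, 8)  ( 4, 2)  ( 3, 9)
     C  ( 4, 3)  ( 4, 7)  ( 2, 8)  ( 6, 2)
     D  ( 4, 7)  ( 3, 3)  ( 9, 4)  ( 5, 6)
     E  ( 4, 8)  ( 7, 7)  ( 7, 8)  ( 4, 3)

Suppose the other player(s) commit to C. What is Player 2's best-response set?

BR_2 = {R}

u_2(P vs C) = 3
u_2(Q vs C) = 7
u_2(R vs C) = 8
u_2(S vs C) = 2
max payoff 8 at {R}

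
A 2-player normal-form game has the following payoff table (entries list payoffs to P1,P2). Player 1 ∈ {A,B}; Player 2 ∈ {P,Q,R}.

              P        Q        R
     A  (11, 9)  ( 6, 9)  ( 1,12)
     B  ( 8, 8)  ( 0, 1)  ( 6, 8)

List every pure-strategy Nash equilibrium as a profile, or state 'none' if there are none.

PSNE = {(B,R)}

(A,P): not NE [P2→R gives 12>9]
(A,Q): not NE [P2→R gives 12>9]
(A,R): not NE [P1→B gives 6>1]
(B,P): not NE [P1→A gives 11>8]
(B,Q): not NE [P1→A gives 6>0; P2→R gives 8>1]
(B,R): NE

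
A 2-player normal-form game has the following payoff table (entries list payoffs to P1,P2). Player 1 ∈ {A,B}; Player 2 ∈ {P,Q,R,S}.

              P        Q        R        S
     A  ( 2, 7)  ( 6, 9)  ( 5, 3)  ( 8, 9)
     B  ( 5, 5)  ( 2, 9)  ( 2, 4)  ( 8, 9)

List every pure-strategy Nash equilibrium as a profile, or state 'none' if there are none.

(A,P): not NE [P1→B gives 5>2; P2→S gives 9>7]
(A,Q): NE
(A,R): not NE [P2→S gives 9>3]
(A,S): NE
(B,P): not NE [P2→S gives 9>5]
(B,Q): not NE [P1→A gives 6>2]
(B,R): not NE [P1→A gives 5>2; P2→S gives 9>4]
(B,S): NE

NE set: (A,Q), (A,S), (B,S)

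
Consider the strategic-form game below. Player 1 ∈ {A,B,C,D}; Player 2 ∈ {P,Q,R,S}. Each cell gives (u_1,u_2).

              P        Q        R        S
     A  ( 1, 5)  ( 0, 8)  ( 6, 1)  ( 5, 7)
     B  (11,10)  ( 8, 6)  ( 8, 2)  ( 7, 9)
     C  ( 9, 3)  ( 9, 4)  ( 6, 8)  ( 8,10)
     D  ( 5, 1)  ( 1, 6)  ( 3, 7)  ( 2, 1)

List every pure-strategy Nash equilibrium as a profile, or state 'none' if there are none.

(A,P): not NE [P1→B gives 11>1; P2→Q gives 8>5]
(A,Q): not NE [P1→C gives 9>0]
(A,R): not NE [P1→B gives 8>6; P2→Q gives 8>1]
(A,S): not NE [P1→C gives 8>5; P2→Q gives 8>7]
(B,P): NE
(B,Q): not NE [P1→C gives 9>8; P2→P gives 10>6]
(B,R): not NE [P2→P gives 10>2]
(B,S): not NE [P1→C gives 8>7; P2→P gives 10>9]
(C,P): not NE [P1→B gives 11>9; P2→S gives 10>3]
(C,Q): not NE [P2→S gives 10>4]
(C,R): not NE [P1→B gives 8>6; P2→S gives 10>8]
(C,S): NE
(D,P): not NE [P1→B gives 11>5; P2→R gives 7>1]
(D,Q): not NE [P1→C gives 9>1; P2→R gives 7>6]
(D,R): not NE [P1→B gives 8>3]
(D,S): not NE [P1→C gives 8>2; P2→R gives 7>1]

PSNE = {(B,P), (C,S)}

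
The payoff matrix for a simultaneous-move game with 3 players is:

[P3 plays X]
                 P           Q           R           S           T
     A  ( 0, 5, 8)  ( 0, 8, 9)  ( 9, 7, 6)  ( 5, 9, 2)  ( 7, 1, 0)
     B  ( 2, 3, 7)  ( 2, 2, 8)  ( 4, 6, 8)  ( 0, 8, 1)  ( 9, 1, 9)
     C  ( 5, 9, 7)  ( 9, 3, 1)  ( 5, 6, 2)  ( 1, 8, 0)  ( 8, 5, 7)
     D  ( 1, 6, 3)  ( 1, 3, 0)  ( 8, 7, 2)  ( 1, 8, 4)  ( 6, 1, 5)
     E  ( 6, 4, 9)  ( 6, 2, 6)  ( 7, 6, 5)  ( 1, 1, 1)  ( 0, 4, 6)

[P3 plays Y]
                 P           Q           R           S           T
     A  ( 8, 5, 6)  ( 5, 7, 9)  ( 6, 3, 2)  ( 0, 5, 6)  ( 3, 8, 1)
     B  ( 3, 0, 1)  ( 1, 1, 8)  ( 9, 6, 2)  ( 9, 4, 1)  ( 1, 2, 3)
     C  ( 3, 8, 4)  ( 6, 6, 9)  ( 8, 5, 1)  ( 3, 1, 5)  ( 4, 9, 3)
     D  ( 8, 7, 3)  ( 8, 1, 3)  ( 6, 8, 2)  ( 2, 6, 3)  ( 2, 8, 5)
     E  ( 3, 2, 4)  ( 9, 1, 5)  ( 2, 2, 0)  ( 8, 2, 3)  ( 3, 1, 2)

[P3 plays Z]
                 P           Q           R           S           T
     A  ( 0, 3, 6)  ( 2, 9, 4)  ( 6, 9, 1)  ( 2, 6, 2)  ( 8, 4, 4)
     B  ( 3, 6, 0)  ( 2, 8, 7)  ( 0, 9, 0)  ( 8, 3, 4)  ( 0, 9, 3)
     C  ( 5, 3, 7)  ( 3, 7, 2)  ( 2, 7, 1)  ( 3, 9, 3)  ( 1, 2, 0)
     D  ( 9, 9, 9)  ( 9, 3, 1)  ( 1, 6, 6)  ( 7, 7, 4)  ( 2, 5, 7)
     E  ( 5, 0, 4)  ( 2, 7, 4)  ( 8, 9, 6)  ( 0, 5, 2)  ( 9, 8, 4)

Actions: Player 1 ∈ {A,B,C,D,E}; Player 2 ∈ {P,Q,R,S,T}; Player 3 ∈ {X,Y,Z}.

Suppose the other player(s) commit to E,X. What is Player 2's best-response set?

P2 best: {R}

u_2(P vs E,X) = 4
u_2(Q vs E,X) = 2
u_2(R vs E,X) = 6
u_2(S vs E,X) = 1
u_2(T vs E,X) = 4
max payoff 6 at {R}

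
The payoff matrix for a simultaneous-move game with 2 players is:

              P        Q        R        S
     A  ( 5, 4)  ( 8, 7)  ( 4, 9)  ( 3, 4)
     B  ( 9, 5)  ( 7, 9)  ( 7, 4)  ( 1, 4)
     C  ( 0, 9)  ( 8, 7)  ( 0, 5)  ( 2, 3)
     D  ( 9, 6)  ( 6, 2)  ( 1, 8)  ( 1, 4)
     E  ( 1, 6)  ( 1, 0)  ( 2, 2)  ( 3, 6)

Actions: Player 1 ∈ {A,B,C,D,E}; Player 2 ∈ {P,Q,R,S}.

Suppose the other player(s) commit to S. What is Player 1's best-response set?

u_1(A vs S) = 3
u_1(B vs S) = 1
u_1(C vs S) = 2
u_1(D vs S) = 1
u_1(E vs S) = 3
max payoff 3 at {A,E}

BR_1 = {A,E}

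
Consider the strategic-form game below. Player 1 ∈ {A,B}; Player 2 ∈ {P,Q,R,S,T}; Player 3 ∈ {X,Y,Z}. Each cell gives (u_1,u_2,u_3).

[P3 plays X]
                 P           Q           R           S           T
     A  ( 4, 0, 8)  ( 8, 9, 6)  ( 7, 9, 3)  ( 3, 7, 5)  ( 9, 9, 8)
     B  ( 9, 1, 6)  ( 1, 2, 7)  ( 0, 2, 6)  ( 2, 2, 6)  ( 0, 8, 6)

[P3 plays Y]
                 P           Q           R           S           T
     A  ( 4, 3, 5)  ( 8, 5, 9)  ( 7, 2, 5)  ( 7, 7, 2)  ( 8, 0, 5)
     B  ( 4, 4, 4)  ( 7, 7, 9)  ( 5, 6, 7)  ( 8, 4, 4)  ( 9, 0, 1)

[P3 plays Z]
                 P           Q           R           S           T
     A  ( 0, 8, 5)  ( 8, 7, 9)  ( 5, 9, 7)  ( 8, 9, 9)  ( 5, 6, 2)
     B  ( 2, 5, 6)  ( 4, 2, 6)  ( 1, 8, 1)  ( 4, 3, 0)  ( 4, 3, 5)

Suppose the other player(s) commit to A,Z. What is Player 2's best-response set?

u_2(P vs A,Z) = 8
u_2(Q vs A,Z) = 7
u_2(R vs A,Z) = 9
u_2(S vs A,Z) = 9
u_2(T vs A,Z) = 6
max payoff 9 at {R,S}

argmax u_2 = {R,S}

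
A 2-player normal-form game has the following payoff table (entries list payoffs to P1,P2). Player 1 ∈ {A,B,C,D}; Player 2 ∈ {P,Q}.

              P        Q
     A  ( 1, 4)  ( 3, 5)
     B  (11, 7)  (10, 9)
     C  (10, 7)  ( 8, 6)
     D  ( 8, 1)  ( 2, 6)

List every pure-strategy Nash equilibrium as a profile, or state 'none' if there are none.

Nash profiles: (B,Q)

(A,P): not NE [P1→B gives 11>1; P2→Q gives 5>4]
(A,Q): not NE [P1→B gives 10>3]
(B,P): not NE [P2→Q gives 9>7]
(B,Q): NE
(C,P): not NE [P1→B gives 11>10]
(C,Q): not NE [P1→B gives 10>8; P2→P gives 7>6]
(D,P): not NE [P1→B gives 11>8; P2→Q gives 6>1]
(D,Q): not NE [P1→B gives 10>2]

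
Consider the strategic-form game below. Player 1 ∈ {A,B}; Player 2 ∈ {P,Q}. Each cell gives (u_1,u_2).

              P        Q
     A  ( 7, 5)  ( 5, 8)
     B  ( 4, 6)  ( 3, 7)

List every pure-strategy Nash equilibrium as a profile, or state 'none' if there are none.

Nash profiles: (A,Q)

(A,P): not NE [P2→Q gives 8>5]
(A,Q): NE
(B,P): not NE [P1→A gives 7>4; P2→Q gives 7>6]
(B,Q): not NE [P1→A gives 5>3]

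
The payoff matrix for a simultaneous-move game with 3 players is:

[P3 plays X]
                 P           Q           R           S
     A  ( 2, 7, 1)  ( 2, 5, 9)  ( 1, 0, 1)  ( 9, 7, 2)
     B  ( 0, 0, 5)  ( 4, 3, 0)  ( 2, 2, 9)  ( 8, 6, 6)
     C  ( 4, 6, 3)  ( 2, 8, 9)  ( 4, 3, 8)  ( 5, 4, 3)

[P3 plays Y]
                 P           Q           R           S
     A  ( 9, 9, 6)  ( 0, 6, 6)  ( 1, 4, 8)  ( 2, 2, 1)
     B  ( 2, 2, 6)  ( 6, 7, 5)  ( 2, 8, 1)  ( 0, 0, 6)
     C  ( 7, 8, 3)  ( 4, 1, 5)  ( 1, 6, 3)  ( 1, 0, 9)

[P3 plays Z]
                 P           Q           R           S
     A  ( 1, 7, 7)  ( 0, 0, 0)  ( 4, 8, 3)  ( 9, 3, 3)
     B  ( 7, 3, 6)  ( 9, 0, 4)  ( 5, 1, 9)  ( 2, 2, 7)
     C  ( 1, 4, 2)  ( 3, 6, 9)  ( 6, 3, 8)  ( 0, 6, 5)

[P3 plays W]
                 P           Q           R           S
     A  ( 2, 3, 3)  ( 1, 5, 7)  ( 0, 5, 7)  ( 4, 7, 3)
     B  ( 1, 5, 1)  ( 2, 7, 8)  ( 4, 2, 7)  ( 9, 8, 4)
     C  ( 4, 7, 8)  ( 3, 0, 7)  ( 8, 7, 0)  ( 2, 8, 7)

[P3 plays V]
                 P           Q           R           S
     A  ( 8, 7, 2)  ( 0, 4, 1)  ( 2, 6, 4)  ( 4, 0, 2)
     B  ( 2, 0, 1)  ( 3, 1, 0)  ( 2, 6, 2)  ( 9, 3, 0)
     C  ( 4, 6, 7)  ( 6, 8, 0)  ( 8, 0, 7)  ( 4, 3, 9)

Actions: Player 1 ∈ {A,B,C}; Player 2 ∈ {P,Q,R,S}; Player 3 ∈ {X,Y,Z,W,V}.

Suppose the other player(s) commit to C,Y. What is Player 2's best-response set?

u_2(P vs C,Y) = 8
u_2(Q vs C,Y) = 1
u_2(R vs C,Y) = 6
u_2(S vs C,Y) = 0
max payoff 8 at {P}

P2 best: {P}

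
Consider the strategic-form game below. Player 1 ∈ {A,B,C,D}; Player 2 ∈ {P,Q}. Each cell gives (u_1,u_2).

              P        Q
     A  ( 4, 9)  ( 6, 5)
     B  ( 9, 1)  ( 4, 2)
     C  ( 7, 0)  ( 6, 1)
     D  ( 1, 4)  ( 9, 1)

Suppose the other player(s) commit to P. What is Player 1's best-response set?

u_1(A vs P) = 4
u_1(B vs P) = 9
u_1(C vs P) = 7
u_1(D vs P) = 1
max payoff 9 at {B}

BR_1 = {B}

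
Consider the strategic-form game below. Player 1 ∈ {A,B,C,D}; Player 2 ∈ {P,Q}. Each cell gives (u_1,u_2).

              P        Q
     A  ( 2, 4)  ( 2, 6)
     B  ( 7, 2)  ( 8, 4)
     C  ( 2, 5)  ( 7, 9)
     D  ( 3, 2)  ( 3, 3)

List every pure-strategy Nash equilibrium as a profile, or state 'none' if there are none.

(A,P): not NE [P1→B gives 7>2; P2→Q gives 6>4]
(A,Q): not NE [P1→B gives 8>2]
(B,P): not NE [P2→Q gives 4>2]
(B,Q): NE
(C,P): not NE [P1→B gives 7>2; P2→Q gives 9>5]
(C,Q): not NE [P1→B gives 8>7]
(D,P): not NE [P1→B gives 7>3; P2→Q gives 3>2]
(D,Q): not NE [P1→B gives 8>3]

PSNE = {(B,Q)}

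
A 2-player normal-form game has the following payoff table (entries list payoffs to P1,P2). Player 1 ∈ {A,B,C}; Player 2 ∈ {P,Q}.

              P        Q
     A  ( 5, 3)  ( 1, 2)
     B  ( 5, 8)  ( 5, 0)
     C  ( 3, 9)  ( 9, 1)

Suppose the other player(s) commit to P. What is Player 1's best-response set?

u_1(A vs P) = 5
u_1(B vs P) = 5
u_1(C vs P) = 3
max payoff 5 at {A,B}

BR_1 = {A,B}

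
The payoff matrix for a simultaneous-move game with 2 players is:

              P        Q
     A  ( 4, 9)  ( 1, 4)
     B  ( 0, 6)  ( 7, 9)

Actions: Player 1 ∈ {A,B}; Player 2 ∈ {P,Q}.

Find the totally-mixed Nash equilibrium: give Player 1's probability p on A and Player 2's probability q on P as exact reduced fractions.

P1 indiff ⇒ q·4+(1-q)·1 = q·0+(1-q)·7 ⇒ q(4) = (1-q)(6) ⇒ q = 3/5
P2 indiff ⇒ p·9+(1-p)·6 = p·4+(1-p)·9 ⇒ p(5) = (1-p)(3) ⇒ p = 3/8

(p,q) = (3/8, 3/5)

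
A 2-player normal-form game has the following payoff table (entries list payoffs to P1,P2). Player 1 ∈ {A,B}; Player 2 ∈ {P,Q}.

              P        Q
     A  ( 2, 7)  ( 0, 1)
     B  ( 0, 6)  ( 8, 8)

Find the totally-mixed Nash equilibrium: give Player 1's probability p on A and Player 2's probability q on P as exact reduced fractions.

P1 indiff ⇒ q·2+(1-q)·0 = q·0+(1-q)·8 ⇒ q(2) = (1-q)(8) ⇒ q = 4/5
P2 indiff ⇒ p·7+(1-p)·6 = p·1+(1-p)·8 ⇒ p(6) = (1-p)(2) ⇒ p = 1/4

(p,q) = (1/4, 4/5)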